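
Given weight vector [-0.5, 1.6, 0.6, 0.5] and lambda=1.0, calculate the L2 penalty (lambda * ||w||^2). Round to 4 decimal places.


Squaring each weight:
(-0.5)^2 = 0.25
1.6^2 = 2.56
0.6^2 = 0.36
0.5^2 = 0.25
Sum of squares = 3.42
Penalty = 1.0 * 3.42 = 3.4200

3.4200


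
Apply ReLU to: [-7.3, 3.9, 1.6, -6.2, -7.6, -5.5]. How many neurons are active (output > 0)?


ReLU(x) = max(0, x) for each element:
ReLU(-7.3) = 0
ReLU(3.9) = 3.9
ReLU(1.6) = 1.6
ReLU(-6.2) = 0
ReLU(-7.6) = 0
ReLU(-5.5) = 0
Active neurons (>0): 2

2


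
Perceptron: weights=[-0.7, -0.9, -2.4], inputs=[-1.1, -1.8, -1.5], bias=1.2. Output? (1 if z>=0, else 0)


z = w . x + b
= -0.7*-1.1 + -0.9*-1.8 + -2.4*-1.5 + 1.2
= 0.77 + 1.62 + 3.6 + 1.2
= 5.99 + 1.2
= 7.19
Since z = 7.19 >= 0, output = 1

1


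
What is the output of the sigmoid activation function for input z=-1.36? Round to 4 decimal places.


sigmoid(z) = 1 / (1 + exp(-z))
exp(-(-1.36)) = exp(1.36) = 3.8962
1 + 3.8962 = 4.8962
1 / 4.8962 = 0.2042

0.2042


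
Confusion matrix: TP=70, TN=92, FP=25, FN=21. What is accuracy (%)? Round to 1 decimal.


Accuracy = (TP + TN) / (TP + TN + FP + FN) * 100
= (70 + 92) / (70 + 92 + 25 + 21)
= 162 / 208
= 0.7788
= 77.9%

77.9


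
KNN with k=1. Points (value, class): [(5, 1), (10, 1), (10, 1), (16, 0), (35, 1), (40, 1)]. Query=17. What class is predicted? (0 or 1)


Distances from query 17:
Point 16 (class 0): distance = 1
K=1 nearest neighbors: classes = [0]
Votes for class 1: 0 / 1
Majority vote => class 0

0


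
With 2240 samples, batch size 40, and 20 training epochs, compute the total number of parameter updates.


Iterations per epoch = 2240 / 40 = 56
Total updates = iterations_per_epoch * epochs
= 56 * 20
= 1120

1120


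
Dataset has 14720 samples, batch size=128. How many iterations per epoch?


Iterations per epoch = dataset_size / batch_size
= 14720 / 128
= 115

115


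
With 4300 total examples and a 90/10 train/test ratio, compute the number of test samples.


Train samples = 4300 * 90% = 3870
Test samples = 4300 - 3870
= 430

430


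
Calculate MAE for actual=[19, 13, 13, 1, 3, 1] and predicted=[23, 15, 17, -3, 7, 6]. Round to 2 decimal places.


Absolute errors: [4, 2, 4, 4, 4, 5]
Sum of absolute errors = 23
MAE = 23 / 6 = 3.83

3.83


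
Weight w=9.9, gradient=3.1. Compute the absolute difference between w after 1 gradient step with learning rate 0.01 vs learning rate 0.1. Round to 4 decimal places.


With lr=0.01: w_new = 9.9 - 0.01 * 3.1 = 9.869
With lr=0.1: w_new = 9.9 - 0.1 * 3.1 = 9.59
Absolute difference = |9.869 - 9.59|
= 0.2790

0.2790


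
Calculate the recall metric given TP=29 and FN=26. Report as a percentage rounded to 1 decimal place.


Recall = TP / (TP + FN) * 100
= 29 / (29 + 26)
= 29 / 55
= 0.5273
= 52.7%

52.7


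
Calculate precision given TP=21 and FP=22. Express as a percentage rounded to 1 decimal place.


Precision = TP / (TP + FP) * 100
= 21 / (21 + 22)
= 21 / 43
= 0.4884
= 48.8%

48.8


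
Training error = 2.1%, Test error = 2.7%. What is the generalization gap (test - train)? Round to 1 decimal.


Generalization gap = test_error - train_error
= 2.7 - 2.1
= 0.6%
A small gap suggests good generalization.

0.6


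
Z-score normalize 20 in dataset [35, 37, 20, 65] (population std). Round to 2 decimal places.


Mean = (35 + 37 + 20 + 65) / 4 = 39.25
Variance = sum((x_i - mean)^2) / n = 264.1875
Std = sqrt(264.1875) = 16.2538
Z = (x - mean) / std
= (20 - 39.25) / 16.2538
= -19.25 / 16.2538
= -1.18

-1.18


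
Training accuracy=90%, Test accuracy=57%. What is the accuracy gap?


Gap = train_accuracy - test_accuracy
= 90 - 57
= 33%
This large gap strongly indicates overfitting.

33


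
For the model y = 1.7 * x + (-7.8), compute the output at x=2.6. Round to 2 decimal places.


y = 1.7 * 2.6 + (-7.8)
= 4.42 + (-7.8)
= -3.38

-3.38


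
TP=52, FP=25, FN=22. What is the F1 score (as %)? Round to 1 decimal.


Precision = TP / (TP + FP) = 52 / 77 = 0.6753
Recall = TP / (TP + FN) = 52 / 74 = 0.7027
F1 = 2 * P * R / (P + R)
= 2 * 0.6753 * 0.7027 / (0.6753 + 0.7027)
= 0.9491 / 1.378
= 0.6887
As percentage: 68.9%

68.9


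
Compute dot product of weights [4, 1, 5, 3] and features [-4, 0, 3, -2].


Element-wise products:
4 * -4 = -16
1 * 0 = 0
5 * 3 = 15
3 * -2 = -6
Sum = -16 + 0 + 15 + -6
= -7

-7


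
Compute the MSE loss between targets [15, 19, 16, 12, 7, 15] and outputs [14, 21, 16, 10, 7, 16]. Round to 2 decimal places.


Differences: [1, -2, 0, 2, 0, -1]
Squared errors: [1, 4, 0, 4, 0, 1]
Sum of squared errors = 10
MSE = 10 / 6 = 1.67

1.67


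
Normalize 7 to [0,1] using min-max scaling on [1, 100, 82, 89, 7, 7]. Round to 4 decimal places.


Min = 1, Max = 100
Range = 100 - 1 = 99
Scaled = (x - min) / (max - min)
= (7 - 1) / 99
= 6 / 99
= 0.0606

0.0606


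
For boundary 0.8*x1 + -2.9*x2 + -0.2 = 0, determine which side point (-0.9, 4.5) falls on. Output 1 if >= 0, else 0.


Compute 0.8 * -0.9 + -2.9 * 4.5 + -0.2
= -0.72 + -13.05 + -0.2
= -13.97
Since -13.97 < 0, the point is on the negative side.

0


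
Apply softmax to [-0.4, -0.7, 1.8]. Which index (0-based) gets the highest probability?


Softmax is a monotonic transformation, so it preserves the argmax.
We need to find the index of the maximum logit.
Index 0: -0.4
Index 1: -0.7
Index 2: 1.8
Maximum logit = 1.8 at index 2

2


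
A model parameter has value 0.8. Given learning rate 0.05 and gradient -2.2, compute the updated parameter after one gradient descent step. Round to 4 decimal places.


w_new = w_old - lr * gradient
= 0.8 - 0.05 * -2.2
= 0.8 - (-0.11)
= 0.9100

0.9100


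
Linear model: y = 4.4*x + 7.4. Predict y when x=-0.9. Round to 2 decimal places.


y = 4.4 * -0.9 + (7.4)
= -3.96 + (7.4)
= 3.44

3.44


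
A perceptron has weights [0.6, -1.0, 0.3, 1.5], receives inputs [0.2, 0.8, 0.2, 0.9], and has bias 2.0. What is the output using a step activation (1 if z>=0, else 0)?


z = w . x + b
= 0.6*0.2 + -1.0*0.8 + 0.3*0.2 + 1.5*0.9 + 2.0
= 0.12 + -0.8 + 0.06 + 1.35 + 2.0
= 0.73 + 2.0
= 2.73
Since z = 2.73 >= 0, output = 1

1


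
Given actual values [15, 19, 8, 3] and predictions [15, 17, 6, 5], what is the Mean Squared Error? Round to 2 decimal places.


Differences: [0, 2, 2, -2]
Squared errors: [0, 4, 4, 4]
Sum of squared errors = 12
MSE = 12 / 4 = 3.00

3.00


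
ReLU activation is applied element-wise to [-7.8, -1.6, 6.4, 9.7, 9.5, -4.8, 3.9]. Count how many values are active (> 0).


ReLU(x) = max(0, x) for each element:
ReLU(-7.8) = 0
ReLU(-1.6) = 0
ReLU(6.4) = 6.4
ReLU(9.7) = 9.7
ReLU(9.5) = 9.5
ReLU(-4.8) = 0
ReLU(3.9) = 3.9
Active neurons (>0): 4

4


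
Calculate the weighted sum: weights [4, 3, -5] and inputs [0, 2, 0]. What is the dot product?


Element-wise products:
4 * 0 = 0
3 * 2 = 6
-5 * 0 = 0
Sum = 0 + 6 + 0
= 6

6


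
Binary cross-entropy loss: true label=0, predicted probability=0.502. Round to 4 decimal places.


For y=0: Loss = -log(1-p)
= -log(1 - 0.502)
= -log(0.498)
= -(-0.6972)
= 0.6972

0.6972


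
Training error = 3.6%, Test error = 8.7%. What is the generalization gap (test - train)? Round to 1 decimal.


Generalization gap = test_error - train_error
= 8.7 - 3.6
= 5.1%
A moderate gap.

5.1


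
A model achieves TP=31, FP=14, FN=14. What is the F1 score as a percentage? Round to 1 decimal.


Precision = TP / (TP + FP) = 31 / 45 = 0.6889
Recall = TP / (TP + FN) = 31 / 45 = 0.6889
F1 = 2 * P * R / (P + R)
= 2 * 0.6889 * 0.6889 / (0.6889 + 0.6889)
= 0.9491 / 1.3778
= 0.6889
As percentage: 68.9%

68.9


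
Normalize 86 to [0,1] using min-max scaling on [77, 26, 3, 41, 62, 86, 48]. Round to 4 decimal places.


Min = 3, Max = 86
Range = 86 - 3 = 83
Scaled = (x - min) / (max - min)
= (86 - 3) / 83
= 83 / 83
= 1.0000

1.0000


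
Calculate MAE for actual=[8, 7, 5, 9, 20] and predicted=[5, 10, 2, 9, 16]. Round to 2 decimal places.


Absolute errors: [3, 3, 3, 0, 4]
Sum of absolute errors = 13
MAE = 13 / 5 = 2.60

2.60


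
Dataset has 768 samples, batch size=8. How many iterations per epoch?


Iterations per epoch = dataset_size / batch_size
= 768 / 8
= 96

96


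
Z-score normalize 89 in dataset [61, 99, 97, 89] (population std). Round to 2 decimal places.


Mean = (61 + 99 + 97 + 89) / 4 = 86.5
Variance = sum((x_i - mean)^2) / n = 230.75
Std = sqrt(230.75) = 15.1905
Z = (x - mean) / std
= (89 - 86.5) / 15.1905
= 2.5 / 15.1905
= 0.16

0.16


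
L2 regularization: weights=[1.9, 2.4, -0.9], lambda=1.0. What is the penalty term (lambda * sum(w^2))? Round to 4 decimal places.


Squaring each weight:
1.9^2 = 3.61
2.4^2 = 5.76
(-0.9)^2 = 0.81
Sum of squares = 10.18
Penalty = 1.0 * 10.18 = 10.1800

10.1800


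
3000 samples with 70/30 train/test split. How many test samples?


Train samples = 3000 * 70% = 2100
Test samples = 3000 - 2100
= 900

900


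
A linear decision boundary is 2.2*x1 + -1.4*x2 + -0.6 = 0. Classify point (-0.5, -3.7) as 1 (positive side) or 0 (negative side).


Compute 2.2 * -0.5 + -1.4 * -3.7 + -0.6
= -1.1 + 5.18 + -0.6
= 3.48
Since 3.48 >= 0, the point is on the positive side.

1


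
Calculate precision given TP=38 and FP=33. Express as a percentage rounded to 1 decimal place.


Precision = TP / (TP + FP) * 100
= 38 / (38 + 33)
= 38 / 71
= 0.5352
= 53.5%

53.5


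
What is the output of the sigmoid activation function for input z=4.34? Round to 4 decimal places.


sigmoid(z) = 1 / (1 + exp(-z))
exp(-(4.34)) = exp(-4.34) = 0.013
1 + 0.013 = 1.013
1 / 1.013 = 0.9871

0.9871


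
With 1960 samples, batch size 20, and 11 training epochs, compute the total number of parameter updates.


Iterations per epoch = 1960 / 20 = 98
Total updates = iterations_per_epoch * epochs
= 98 * 11
= 1078

1078


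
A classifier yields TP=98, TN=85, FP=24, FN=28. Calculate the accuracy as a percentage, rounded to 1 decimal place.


Accuracy = (TP + TN) / (TP + TN + FP + FN) * 100
= (98 + 85) / (98 + 85 + 24 + 28)
= 183 / 235
= 0.7787
= 77.9%

77.9


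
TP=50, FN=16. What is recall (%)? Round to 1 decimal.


Recall = TP / (TP + FN) * 100
= 50 / (50 + 16)
= 50 / 66
= 0.7576
= 75.8%

75.8


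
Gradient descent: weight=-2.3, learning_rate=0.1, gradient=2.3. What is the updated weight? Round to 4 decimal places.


w_new = w_old - lr * gradient
= -2.3 - 0.1 * 2.3
= -2.3 - (0.23)
= -2.5300

-2.5300


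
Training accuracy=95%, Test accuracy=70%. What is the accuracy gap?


Gap = train_accuracy - test_accuracy
= 95 - 70
= 25%
This large gap strongly indicates overfitting.

25


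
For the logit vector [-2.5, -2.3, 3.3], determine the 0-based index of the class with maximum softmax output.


Softmax is a monotonic transformation, so it preserves the argmax.
We need to find the index of the maximum logit.
Index 0: -2.5
Index 1: -2.3
Index 2: 3.3
Maximum logit = 3.3 at index 2

2


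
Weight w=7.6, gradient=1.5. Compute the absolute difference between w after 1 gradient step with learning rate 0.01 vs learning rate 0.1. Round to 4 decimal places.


With lr=0.01: w_new = 7.6 - 0.01 * 1.5 = 7.585
With lr=0.1: w_new = 7.6 - 0.1 * 1.5 = 7.45
Absolute difference = |7.585 - 7.45|
= 0.1350

0.1350


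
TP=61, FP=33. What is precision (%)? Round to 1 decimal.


Precision = TP / (TP + FP) * 100
= 61 / (61 + 33)
= 61 / 94
= 0.6489
= 64.9%

64.9


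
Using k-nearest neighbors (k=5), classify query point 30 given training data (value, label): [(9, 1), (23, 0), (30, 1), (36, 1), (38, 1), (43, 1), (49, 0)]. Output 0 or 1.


Distances from query 30:
Point 30 (class 1): distance = 0
Point 36 (class 1): distance = 6
Point 23 (class 0): distance = 7
Point 38 (class 1): distance = 8
Point 43 (class 1): distance = 13
K=5 nearest neighbors: classes = [1, 1, 0, 1, 1]
Votes for class 1: 4 / 5
Majority vote => class 1

1


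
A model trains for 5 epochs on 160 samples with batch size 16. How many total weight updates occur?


Iterations per epoch = 160 / 16 = 10
Total updates = iterations_per_epoch * epochs
= 10 * 5
= 50

50


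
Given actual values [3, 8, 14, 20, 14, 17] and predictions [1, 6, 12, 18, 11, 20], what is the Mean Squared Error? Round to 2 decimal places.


Differences: [2, 2, 2, 2, 3, -3]
Squared errors: [4, 4, 4, 4, 9, 9]
Sum of squared errors = 34
MSE = 34 / 6 = 5.67

5.67


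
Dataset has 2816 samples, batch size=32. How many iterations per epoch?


Iterations per epoch = dataset_size / batch_size
= 2816 / 32
= 88

88


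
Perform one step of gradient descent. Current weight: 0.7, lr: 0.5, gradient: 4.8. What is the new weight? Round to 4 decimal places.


w_new = w_old - lr * gradient
= 0.7 - 0.5 * 4.8
= 0.7 - (2.4)
= -1.7000

-1.7000


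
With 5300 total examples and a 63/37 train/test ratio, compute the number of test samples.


Train samples = 5300 * 63% = 3339
Test samples = 5300 - 3339
= 1961

1961


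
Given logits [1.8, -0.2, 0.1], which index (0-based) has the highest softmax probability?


Softmax is a monotonic transformation, so it preserves the argmax.
We need to find the index of the maximum logit.
Index 0: 1.8
Index 1: -0.2
Index 2: 0.1
Maximum logit = 1.8 at index 0

0


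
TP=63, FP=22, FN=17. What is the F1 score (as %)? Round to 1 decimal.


Precision = TP / (TP + FP) = 63 / 85 = 0.7412
Recall = TP / (TP + FN) = 63 / 80 = 0.7875
F1 = 2 * P * R / (P + R)
= 2 * 0.7412 * 0.7875 / (0.7412 + 0.7875)
= 1.1674 / 1.5287
= 0.7636
As percentage: 76.4%

76.4


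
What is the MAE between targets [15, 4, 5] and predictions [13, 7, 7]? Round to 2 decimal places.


Absolute errors: [2, 3, 2]
Sum of absolute errors = 7
MAE = 7 / 3 = 2.33

2.33


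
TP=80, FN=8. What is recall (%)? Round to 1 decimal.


Recall = TP / (TP + FN) * 100
= 80 / (80 + 8)
= 80 / 88
= 0.9091
= 90.9%

90.9


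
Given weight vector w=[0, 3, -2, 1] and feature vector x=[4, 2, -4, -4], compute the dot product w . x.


Element-wise products:
0 * 4 = 0
3 * 2 = 6
-2 * -4 = 8
1 * -4 = -4
Sum = 0 + 6 + 8 + -4
= 10

10


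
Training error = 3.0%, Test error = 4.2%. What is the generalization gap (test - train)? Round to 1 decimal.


Generalization gap = test_error - train_error
= 4.2 - 3.0
= 1.2%
A small gap suggests good generalization.

1.2


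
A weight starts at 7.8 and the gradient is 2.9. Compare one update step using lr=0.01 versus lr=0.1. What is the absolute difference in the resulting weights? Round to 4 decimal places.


With lr=0.01: w_new = 7.8 - 0.01 * 2.9 = 7.771
With lr=0.1: w_new = 7.8 - 0.1 * 2.9 = 7.51
Absolute difference = |7.771 - 7.51|
= 0.2610

0.2610


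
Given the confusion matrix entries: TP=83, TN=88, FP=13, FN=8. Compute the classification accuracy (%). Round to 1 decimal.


Accuracy = (TP + TN) / (TP + TN + FP + FN) * 100
= (83 + 88) / (83 + 88 + 13 + 8)
= 171 / 192
= 0.8906
= 89.1%

89.1


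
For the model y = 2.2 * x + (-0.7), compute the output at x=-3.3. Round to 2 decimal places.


y = 2.2 * -3.3 + (-0.7)
= -7.26 + (-0.7)
= -7.96

-7.96


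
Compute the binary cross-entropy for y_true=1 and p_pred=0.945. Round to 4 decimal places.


For y=1: Loss = -log(p)
= -log(0.945)
= -(-0.0566)
= 0.0566

0.0566


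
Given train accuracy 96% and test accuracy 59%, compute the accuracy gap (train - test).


Gap = train_accuracy - test_accuracy
= 96 - 59
= 37%
This large gap strongly indicates overfitting.

37


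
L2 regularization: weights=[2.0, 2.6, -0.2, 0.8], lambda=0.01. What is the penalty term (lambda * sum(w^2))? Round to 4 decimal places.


Squaring each weight:
2.0^2 = 4.0
2.6^2 = 6.76
(-0.2)^2 = 0.04
0.8^2 = 0.64
Sum of squares = 11.44
Penalty = 0.01 * 11.44 = 0.1144

0.1144


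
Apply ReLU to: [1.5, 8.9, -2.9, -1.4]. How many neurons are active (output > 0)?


ReLU(x) = max(0, x) for each element:
ReLU(1.5) = 1.5
ReLU(8.9) = 8.9
ReLU(-2.9) = 0
ReLU(-1.4) = 0
Active neurons (>0): 2

2


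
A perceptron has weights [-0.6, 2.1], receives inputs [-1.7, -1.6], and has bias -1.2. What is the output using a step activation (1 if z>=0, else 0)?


z = w . x + b
= -0.6*-1.7 + 2.1*-1.6 + -1.2
= 1.02 + -3.36 + -1.2
= -2.34 + -1.2
= -3.54
Since z = -3.54 < 0, output = 0

0


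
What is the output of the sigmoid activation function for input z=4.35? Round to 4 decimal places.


sigmoid(z) = 1 / (1 + exp(-z))
exp(-(4.35)) = exp(-4.35) = 0.0129
1 + 0.0129 = 1.0129
1 / 1.0129 = 0.9873

0.9873


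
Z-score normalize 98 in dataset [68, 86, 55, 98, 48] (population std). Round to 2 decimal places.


Mean = (68 + 86 + 55 + 98 + 48) / 5 = 71.0
Variance = sum((x_i - mean)^2) / n = 349.6
Std = sqrt(349.6) = 18.6976
Z = (x - mean) / std
= (98 - 71.0) / 18.6976
= 27.0 / 18.6976
= 1.44

1.44


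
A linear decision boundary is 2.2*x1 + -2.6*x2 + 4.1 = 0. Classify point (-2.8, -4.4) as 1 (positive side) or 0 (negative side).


Compute 2.2 * -2.8 + -2.6 * -4.4 + 4.1
= -6.16 + 11.44 + 4.1
= 9.38
Since 9.38 >= 0, the point is on the positive side.

1


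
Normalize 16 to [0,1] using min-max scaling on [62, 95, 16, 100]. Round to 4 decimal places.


Min = 16, Max = 100
Range = 100 - 16 = 84
Scaled = (x - min) / (max - min)
= (16 - 16) / 84
= 0 / 84
= 0.0000

0.0000


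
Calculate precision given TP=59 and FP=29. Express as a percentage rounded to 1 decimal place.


Precision = TP / (TP + FP) * 100
= 59 / (59 + 29)
= 59 / 88
= 0.6705
= 67.0%

67.0


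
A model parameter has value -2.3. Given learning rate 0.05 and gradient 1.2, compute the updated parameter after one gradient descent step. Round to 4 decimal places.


w_new = w_old - lr * gradient
= -2.3 - 0.05 * 1.2
= -2.3 - (0.06)
= -2.3600

-2.3600


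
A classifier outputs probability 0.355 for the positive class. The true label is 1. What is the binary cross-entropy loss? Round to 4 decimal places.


For y=1: Loss = -log(p)
= -log(0.355)
= -(-1.0356)
= 1.0356

1.0356


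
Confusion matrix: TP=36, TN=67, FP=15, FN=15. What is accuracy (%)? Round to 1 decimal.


Accuracy = (TP + TN) / (TP + TN + FP + FN) * 100
= (36 + 67) / (36 + 67 + 15 + 15)
= 103 / 133
= 0.7744
= 77.4%

77.4


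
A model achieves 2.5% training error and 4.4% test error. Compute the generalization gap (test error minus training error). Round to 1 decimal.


Generalization gap = test_error - train_error
= 4.4 - 2.5
= 1.9%
A small gap suggests good generalization.

1.9


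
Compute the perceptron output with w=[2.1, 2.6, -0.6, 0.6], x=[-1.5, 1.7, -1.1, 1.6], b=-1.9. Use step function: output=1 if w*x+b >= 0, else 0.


z = w . x + b
= 2.1*-1.5 + 2.6*1.7 + -0.6*-1.1 + 0.6*1.6 + -1.9
= -3.15 + 4.42 + 0.66 + 0.96 + -1.9
= 2.89 + -1.9
= 0.99
Since z = 0.99 >= 0, output = 1

1


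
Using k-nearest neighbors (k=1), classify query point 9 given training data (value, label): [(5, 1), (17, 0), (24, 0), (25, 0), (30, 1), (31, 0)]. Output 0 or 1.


Distances from query 9:
Point 5 (class 1): distance = 4
K=1 nearest neighbors: classes = [1]
Votes for class 1: 1 / 1
Majority vote => class 1

1


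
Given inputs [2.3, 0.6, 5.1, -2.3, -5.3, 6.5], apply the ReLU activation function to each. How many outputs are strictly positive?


ReLU(x) = max(0, x) for each element:
ReLU(2.3) = 2.3
ReLU(0.6) = 0.6
ReLU(5.1) = 5.1
ReLU(-2.3) = 0
ReLU(-5.3) = 0
ReLU(6.5) = 6.5
Active neurons (>0): 4

4


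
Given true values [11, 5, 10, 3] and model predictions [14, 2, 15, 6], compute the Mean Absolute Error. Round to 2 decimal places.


Absolute errors: [3, 3, 5, 3]
Sum of absolute errors = 14
MAE = 14 / 4 = 3.50

3.50


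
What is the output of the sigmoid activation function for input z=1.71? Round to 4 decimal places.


sigmoid(z) = 1 / (1 + exp(-z))
exp(-(1.71)) = exp(-1.71) = 0.1809
1 + 0.1809 = 1.1809
1 / 1.1809 = 0.8468

0.8468


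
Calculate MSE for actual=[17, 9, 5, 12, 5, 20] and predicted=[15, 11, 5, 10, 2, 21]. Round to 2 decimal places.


Differences: [2, -2, 0, 2, 3, -1]
Squared errors: [4, 4, 0, 4, 9, 1]
Sum of squared errors = 22
MSE = 22 / 6 = 3.67

3.67


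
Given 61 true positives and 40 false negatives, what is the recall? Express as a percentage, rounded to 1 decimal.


Recall = TP / (TP + FN) * 100
= 61 / (61 + 40)
= 61 / 101
= 0.604
= 60.4%

60.4


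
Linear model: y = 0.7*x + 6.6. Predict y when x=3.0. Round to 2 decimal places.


y = 0.7 * 3.0 + (6.6)
= 2.1 + (6.6)
= 8.70

8.70


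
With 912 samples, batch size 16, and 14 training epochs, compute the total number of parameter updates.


Iterations per epoch = 912 / 16 = 57
Total updates = iterations_per_epoch * epochs
= 57 * 14
= 798

798


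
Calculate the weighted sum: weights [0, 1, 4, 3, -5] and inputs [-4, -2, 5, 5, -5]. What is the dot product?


Element-wise products:
0 * -4 = 0
1 * -2 = -2
4 * 5 = 20
3 * 5 = 15
-5 * -5 = 25
Sum = 0 + -2 + 20 + 15 + 25
= 58

58


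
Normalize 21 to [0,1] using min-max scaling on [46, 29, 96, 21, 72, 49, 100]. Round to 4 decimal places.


Min = 21, Max = 100
Range = 100 - 21 = 79
Scaled = (x - min) / (max - min)
= (21 - 21) / 79
= 0 / 79
= 0.0000

0.0000


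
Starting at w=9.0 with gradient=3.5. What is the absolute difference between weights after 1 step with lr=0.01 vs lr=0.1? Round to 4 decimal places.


With lr=0.01: w_new = 9.0 - 0.01 * 3.5 = 8.965
With lr=0.1: w_new = 9.0 - 0.1 * 3.5 = 8.65
Absolute difference = |8.965 - 8.65|
= 0.3150

0.3150


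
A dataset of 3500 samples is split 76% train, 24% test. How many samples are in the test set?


Train samples = 3500 * 76% = 2660
Test samples = 3500 - 2660
= 840

840


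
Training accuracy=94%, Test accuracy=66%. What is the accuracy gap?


Gap = train_accuracy - test_accuracy
= 94 - 66
= 28%
This large gap strongly indicates overfitting.

28


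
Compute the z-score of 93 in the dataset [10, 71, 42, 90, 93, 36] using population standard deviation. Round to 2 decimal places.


Mean = (10 + 71 + 42 + 90 + 93 + 36) / 6 = 57.0
Variance = sum((x_i - mean)^2) / n = 909.3333
Std = sqrt(909.3333) = 30.1552
Z = (x - mean) / std
= (93 - 57.0) / 30.1552
= 36.0 / 30.1552
= 1.19

1.19


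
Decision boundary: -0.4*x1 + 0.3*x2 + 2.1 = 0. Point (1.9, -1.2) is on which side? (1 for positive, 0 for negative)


Compute -0.4 * 1.9 + 0.3 * -1.2 + 2.1
= -0.76 + -0.36 + 2.1
= 0.98
Since 0.98 >= 0, the point is on the positive side.

1


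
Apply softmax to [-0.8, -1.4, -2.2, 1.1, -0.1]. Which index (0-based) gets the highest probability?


Softmax is a monotonic transformation, so it preserves the argmax.
We need to find the index of the maximum logit.
Index 0: -0.8
Index 1: -1.4
Index 2: -2.2
Index 3: 1.1
Index 4: -0.1
Maximum logit = 1.1 at index 3

3


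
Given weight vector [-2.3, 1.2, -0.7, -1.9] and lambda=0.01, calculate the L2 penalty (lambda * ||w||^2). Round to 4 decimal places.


Squaring each weight:
(-2.3)^2 = 5.29
1.2^2 = 1.44
(-0.7)^2 = 0.49
(-1.9)^2 = 3.61
Sum of squares = 10.83
Penalty = 0.01 * 10.83 = 0.1083

0.1083


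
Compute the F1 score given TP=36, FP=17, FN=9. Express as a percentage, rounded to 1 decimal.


Precision = TP / (TP + FP) = 36 / 53 = 0.6792
Recall = TP / (TP + FN) = 36 / 45 = 0.8
F1 = 2 * P * R / (P + R)
= 2 * 0.6792 * 0.8 / (0.6792 + 0.8)
= 1.0868 / 1.4792
= 0.7347
As percentage: 73.5%

73.5


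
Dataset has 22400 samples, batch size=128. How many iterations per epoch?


Iterations per epoch = dataset_size / batch_size
= 22400 / 128
= 175

175


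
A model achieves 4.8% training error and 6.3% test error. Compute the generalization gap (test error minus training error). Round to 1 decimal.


Generalization gap = test_error - train_error
= 6.3 - 4.8
= 1.5%
A small gap suggests good generalization.

1.5


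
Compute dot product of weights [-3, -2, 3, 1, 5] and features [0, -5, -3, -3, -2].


Element-wise products:
-3 * 0 = 0
-2 * -5 = 10
3 * -3 = -9
1 * -3 = -3
5 * -2 = -10
Sum = 0 + 10 + -9 + -3 + -10
= -12

-12


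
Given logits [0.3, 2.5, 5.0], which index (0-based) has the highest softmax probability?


Softmax is a monotonic transformation, so it preserves the argmax.
We need to find the index of the maximum logit.
Index 0: 0.3
Index 1: 2.5
Index 2: 5.0
Maximum logit = 5.0 at index 2

2


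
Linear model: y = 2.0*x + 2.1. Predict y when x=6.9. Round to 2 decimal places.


y = 2.0 * 6.9 + (2.1)
= 13.8 + (2.1)
= 15.90

15.90


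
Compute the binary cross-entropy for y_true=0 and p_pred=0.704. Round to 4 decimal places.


For y=0: Loss = -log(1-p)
= -log(1 - 0.704)
= -log(0.296)
= -(-1.2174)
= 1.2174

1.2174


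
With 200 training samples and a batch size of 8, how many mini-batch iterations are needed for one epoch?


Iterations per epoch = dataset_size / batch_size
= 200 / 8
= 25

25


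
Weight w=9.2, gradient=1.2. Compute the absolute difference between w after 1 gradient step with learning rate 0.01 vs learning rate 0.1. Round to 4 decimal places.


With lr=0.01: w_new = 9.2 - 0.01 * 1.2 = 9.188
With lr=0.1: w_new = 9.2 - 0.1 * 1.2 = 9.08
Absolute difference = |9.188 - 9.08|
= 0.1080

0.1080


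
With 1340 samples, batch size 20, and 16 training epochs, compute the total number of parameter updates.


Iterations per epoch = 1340 / 20 = 67
Total updates = iterations_per_epoch * epochs
= 67 * 16
= 1072

1072


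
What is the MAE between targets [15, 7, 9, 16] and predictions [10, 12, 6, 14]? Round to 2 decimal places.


Absolute errors: [5, 5, 3, 2]
Sum of absolute errors = 15
MAE = 15 / 4 = 3.75

3.75


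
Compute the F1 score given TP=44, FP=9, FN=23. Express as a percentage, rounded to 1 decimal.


Precision = TP / (TP + FP) = 44 / 53 = 0.8302
Recall = TP / (TP + FN) = 44 / 67 = 0.6567
F1 = 2 * P * R / (P + R)
= 2 * 0.8302 * 0.6567 / (0.8302 + 0.6567)
= 1.0904 / 1.4869
= 0.7333
As percentage: 73.3%

73.3


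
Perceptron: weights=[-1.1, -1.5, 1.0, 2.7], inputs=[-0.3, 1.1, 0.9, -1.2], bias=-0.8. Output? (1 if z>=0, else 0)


z = w . x + b
= -1.1*-0.3 + -1.5*1.1 + 1.0*0.9 + 2.7*-1.2 + -0.8
= 0.33 + -1.65 + 0.9 + -3.24 + -0.8
= -3.66 + -0.8
= -4.46
Since z = -4.46 < 0, output = 0

0


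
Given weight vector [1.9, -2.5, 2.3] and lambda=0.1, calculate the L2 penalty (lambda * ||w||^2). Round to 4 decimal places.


Squaring each weight:
1.9^2 = 3.61
(-2.5)^2 = 6.25
2.3^2 = 5.29
Sum of squares = 15.15
Penalty = 0.1 * 15.15 = 1.5150

1.5150


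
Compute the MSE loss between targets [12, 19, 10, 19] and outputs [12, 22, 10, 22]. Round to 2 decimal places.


Differences: [0, -3, 0, -3]
Squared errors: [0, 9, 0, 9]
Sum of squared errors = 18
MSE = 18 / 4 = 4.50

4.50


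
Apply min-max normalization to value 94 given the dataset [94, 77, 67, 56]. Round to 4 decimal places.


Min = 56, Max = 94
Range = 94 - 56 = 38
Scaled = (x - min) / (max - min)
= (94 - 56) / 38
= 38 / 38
= 1.0000

1.0000


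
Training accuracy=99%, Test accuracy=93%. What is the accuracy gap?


Gap = train_accuracy - test_accuracy
= 99 - 93
= 6%
This moderate gap may indicate mild overfitting.

6


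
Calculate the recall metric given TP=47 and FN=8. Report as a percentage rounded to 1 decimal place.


Recall = TP / (TP + FN) * 100
= 47 / (47 + 8)
= 47 / 55
= 0.8545
= 85.5%

85.5


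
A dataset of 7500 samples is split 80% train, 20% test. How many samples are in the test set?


Train samples = 7500 * 80% = 6000
Test samples = 7500 - 6000
= 1500

1500


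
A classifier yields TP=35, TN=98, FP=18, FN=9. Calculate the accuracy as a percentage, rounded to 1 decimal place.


Accuracy = (TP + TN) / (TP + TN + FP + FN) * 100
= (35 + 98) / (35 + 98 + 18 + 9)
= 133 / 160
= 0.8313
= 83.1%

83.1


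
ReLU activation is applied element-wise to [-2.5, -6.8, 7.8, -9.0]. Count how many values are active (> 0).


ReLU(x) = max(0, x) for each element:
ReLU(-2.5) = 0
ReLU(-6.8) = 0
ReLU(7.8) = 7.8
ReLU(-9.0) = 0
Active neurons (>0): 1

1


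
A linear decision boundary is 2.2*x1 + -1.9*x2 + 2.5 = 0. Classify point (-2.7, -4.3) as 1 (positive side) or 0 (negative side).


Compute 2.2 * -2.7 + -1.9 * -4.3 + 2.5
= -5.94 + 8.17 + 2.5
= 4.73
Since 4.73 >= 0, the point is on the positive side.

1


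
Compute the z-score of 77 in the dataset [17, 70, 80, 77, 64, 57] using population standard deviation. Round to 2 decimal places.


Mean = (17 + 70 + 80 + 77 + 64 + 57) / 6 = 60.8333
Variance = sum((x_i - mean)^2) / n = 443.1389
Std = sqrt(443.1389) = 21.0509
Z = (x - mean) / std
= (77 - 60.8333) / 21.0509
= 16.1667 / 21.0509
= 0.77

0.77


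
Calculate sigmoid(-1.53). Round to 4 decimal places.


sigmoid(z) = 1 / (1 + exp(-z))
exp(-(-1.53)) = exp(1.53) = 4.6182
1 + 4.6182 = 5.6182
1 / 5.6182 = 0.1780

0.1780


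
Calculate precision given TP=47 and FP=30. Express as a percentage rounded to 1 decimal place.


Precision = TP / (TP + FP) * 100
= 47 / (47 + 30)
= 47 / 77
= 0.6104
= 61.0%

61.0


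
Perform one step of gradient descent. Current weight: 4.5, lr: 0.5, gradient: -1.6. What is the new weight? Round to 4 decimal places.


w_new = w_old - lr * gradient
= 4.5 - 0.5 * -1.6
= 4.5 - (-0.8)
= 5.3000

5.3000


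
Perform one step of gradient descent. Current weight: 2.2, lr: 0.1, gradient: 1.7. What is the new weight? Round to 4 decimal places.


w_new = w_old - lr * gradient
= 2.2 - 0.1 * 1.7
= 2.2 - (0.17)
= 2.0300

2.0300


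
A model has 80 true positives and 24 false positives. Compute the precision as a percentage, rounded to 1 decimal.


Precision = TP / (TP + FP) * 100
= 80 / (80 + 24)
= 80 / 104
= 0.7692
= 76.9%

76.9


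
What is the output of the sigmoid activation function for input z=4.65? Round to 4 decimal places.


sigmoid(z) = 1 / (1 + exp(-z))
exp(-(4.65)) = exp(-4.65) = 0.0096
1 + 0.0096 = 1.0096
1 / 1.0096 = 0.9905

0.9905


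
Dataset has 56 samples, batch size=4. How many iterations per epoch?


Iterations per epoch = dataset_size / batch_size
= 56 / 4
= 14

14


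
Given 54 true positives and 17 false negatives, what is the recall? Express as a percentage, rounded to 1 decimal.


Recall = TP / (TP + FN) * 100
= 54 / (54 + 17)
= 54 / 71
= 0.7606
= 76.1%

76.1


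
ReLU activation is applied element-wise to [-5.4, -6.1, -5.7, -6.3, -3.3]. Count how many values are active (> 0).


ReLU(x) = max(0, x) for each element:
ReLU(-5.4) = 0
ReLU(-6.1) = 0
ReLU(-5.7) = 0
ReLU(-6.3) = 0
ReLU(-3.3) = 0
Active neurons (>0): 0

0


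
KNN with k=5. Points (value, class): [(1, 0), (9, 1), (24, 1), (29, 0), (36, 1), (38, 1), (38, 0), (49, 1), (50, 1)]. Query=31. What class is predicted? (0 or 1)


Distances from query 31:
Point 29 (class 0): distance = 2
Point 36 (class 1): distance = 5
Point 38 (class 0): distance = 7
Point 24 (class 1): distance = 7
Point 38 (class 1): distance = 7
K=5 nearest neighbors: classes = [0, 1, 0, 1, 1]
Votes for class 1: 3 / 5
Majority vote => class 1

1


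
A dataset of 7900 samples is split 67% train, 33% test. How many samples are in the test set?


Train samples = 7900 * 67% = 5293
Test samples = 7900 - 5293
= 2607

2607


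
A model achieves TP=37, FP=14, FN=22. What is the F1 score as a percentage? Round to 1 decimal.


Precision = TP / (TP + FP) = 37 / 51 = 0.7255
Recall = TP / (TP + FN) = 37 / 59 = 0.6271
F1 = 2 * P * R / (P + R)
= 2 * 0.7255 * 0.6271 / (0.7255 + 0.6271)
= 0.9099 / 1.3526
= 0.6727
As percentage: 67.3%

67.3


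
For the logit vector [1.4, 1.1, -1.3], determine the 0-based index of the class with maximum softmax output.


Softmax is a monotonic transformation, so it preserves the argmax.
We need to find the index of the maximum logit.
Index 0: 1.4
Index 1: 1.1
Index 2: -1.3
Maximum logit = 1.4 at index 0

0


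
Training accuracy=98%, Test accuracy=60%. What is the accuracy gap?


Gap = train_accuracy - test_accuracy
= 98 - 60
= 38%
This large gap strongly indicates overfitting.

38


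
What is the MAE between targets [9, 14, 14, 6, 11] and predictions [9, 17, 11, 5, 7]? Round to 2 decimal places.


Absolute errors: [0, 3, 3, 1, 4]
Sum of absolute errors = 11
MAE = 11 / 5 = 2.20

2.20


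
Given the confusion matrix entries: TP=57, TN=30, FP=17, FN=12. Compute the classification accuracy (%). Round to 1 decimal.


Accuracy = (TP + TN) / (TP + TN + FP + FN) * 100
= (57 + 30) / (57 + 30 + 17 + 12)
= 87 / 116
= 0.75
= 75.0%

75.0


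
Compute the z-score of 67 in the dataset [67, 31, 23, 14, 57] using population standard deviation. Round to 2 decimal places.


Mean = (67 + 31 + 23 + 14 + 57) / 5 = 38.4
Variance = sum((x_i - mean)^2) / n = 410.24
Std = sqrt(410.24) = 20.2544
Z = (x - mean) / std
= (67 - 38.4) / 20.2544
= 28.6 / 20.2544
= 1.41

1.41


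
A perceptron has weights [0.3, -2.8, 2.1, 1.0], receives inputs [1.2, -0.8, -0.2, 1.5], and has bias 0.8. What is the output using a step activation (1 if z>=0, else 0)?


z = w . x + b
= 0.3*1.2 + -2.8*-0.8 + 2.1*-0.2 + 1.0*1.5 + 0.8
= 0.36 + 2.24 + -0.42 + 1.5 + 0.8
= 3.68 + 0.8
= 4.48
Since z = 4.48 >= 0, output = 1

1


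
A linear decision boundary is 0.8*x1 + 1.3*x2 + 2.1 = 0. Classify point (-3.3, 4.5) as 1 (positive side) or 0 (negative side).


Compute 0.8 * -3.3 + 1.3 * 4.5 + 2.1
= -2.64 + 5.85 + 2.1
= 5.31
Since 5.31 >= 0, the point is on the positive side.

1


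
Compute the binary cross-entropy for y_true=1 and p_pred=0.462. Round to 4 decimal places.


For y=1: Loss = -log(p)
= -log(0.462)
= -(-0.7722)
= 0.7722

0.7722


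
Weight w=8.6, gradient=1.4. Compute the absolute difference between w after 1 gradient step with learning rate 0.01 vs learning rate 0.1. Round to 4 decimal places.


With lr=0.01: w_new = 8.6 - 0.01 * 1.4 = 8.586
With lr=0.1: w_new = 8.6 - 0.1 * 1.4 = 8.46
Absolute difference = |8.586 - 8.46|
= 0.1260

0.1260


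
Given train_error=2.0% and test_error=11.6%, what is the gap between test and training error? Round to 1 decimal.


Generalization gap = test_error - train_error
= 11.6 - 2.0
= 9.6%
A moderate gap.

9.6


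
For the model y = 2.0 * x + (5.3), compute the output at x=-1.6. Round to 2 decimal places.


y = 2.0 * -1.6 + (5.3)
= -3.2 + (5.3)
= 2.10

2.10


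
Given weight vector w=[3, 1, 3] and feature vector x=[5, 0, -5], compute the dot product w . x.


Element-wise products:
3 * 5 = 15
1 * 0 = 0
3 * -5 = -15
Sum = 15 + 0 + -15
= 0

0


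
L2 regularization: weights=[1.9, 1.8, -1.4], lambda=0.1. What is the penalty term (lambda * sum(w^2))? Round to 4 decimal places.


Squaring each weight:
1.9^2 = 3.61
1.8^2 = 3.24
(-1.4)^2 = 1.96
Sum of squares = 8.81
Penalty = 0.1 * 8.81 = 0.8810

0.8810


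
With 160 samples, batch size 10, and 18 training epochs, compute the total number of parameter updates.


Iterations per epoch = 160 / 10 = 16
Total updates = iterations_per_epoch * epochs
= 16 * 18
= 288

288


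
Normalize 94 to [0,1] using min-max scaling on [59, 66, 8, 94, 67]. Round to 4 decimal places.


Min = 8, Max = 94
Range = 94 - 8 = 86
Scaled = (x - min) / (max - min)
= (94 - 8) / 86
= 86 / 86
= 1.0000

1.0000


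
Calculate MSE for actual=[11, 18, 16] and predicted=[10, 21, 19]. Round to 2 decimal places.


Differences: [1, -3, -3]
Squared errors: [1, 9, 9]
Sum of squared errors = 19
MSE = 19 / 3 = 6.33

6.33


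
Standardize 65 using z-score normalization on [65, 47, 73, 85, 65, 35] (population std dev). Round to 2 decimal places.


Mean = (65 + 47 + 73 + 85 + 65 + 35) / 6 = 61.6667
Variance = sum((x_i - mean)^2) / n = 270.2222
Std = sqrt(270.2222) = 16.4384
Z = (x - mean) / std
= (65 - 61.6667) / 16.4384
= 3.3333 / 16.4384
= 0.20

0.20


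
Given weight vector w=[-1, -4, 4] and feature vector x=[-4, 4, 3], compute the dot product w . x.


Element-wise products:
-1 * -4 = 4
-4 * 4 = -16
4 * 3 = 12
Sum = 4 + -16 + 12
= 0

0


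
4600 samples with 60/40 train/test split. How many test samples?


Train samples = 4600 * 60% = 2760
Test samples = 4600 - 2760
= 1840

1840


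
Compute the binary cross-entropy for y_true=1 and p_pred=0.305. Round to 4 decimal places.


For y=1: Loss = -log(p)
= -log(0.305)
= -(-1.1874)
= 1.1874

1.1874


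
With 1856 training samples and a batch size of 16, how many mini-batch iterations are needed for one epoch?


Iterations per epoch = dataset_size / batch_size
= 1856 / 16
= 116

116


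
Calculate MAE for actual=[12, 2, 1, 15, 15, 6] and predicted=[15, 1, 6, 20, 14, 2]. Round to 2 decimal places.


Absolute errors: [3, 1, 5, 5, 1, 4]
Sum of absolute errors = 19
MAE = 19 / 6 = 3.17

3.17


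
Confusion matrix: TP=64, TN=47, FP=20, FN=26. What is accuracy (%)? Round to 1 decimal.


Accuracy = (TP + TN) / (TP + TN + FP + FN) * 100
= (64 + 47) / (64 + 47 + 20 + 26)
= 111 / 157
= 0.707
= 70.7%

70.7


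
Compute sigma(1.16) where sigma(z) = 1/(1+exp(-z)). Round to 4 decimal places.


sigmoid(z) = 1 / (1 + exp(-z))
exp(-(1.16)) = exp(-1.16) = 0.3135
1 + 0.3135 = 1.3135
1 / 1.3135 = 0.7613

0.7613


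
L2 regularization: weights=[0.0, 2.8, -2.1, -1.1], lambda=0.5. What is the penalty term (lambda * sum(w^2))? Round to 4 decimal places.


Squaring each weight:
0.0^2 = 0.0
2.8^2 = 7.84
(-2.1)^2 = 4.41
(-1.1)^2 = 1.21
Sum of squares = 13.46
Penalty = 0.5 * 13.46 = 6.7300

6.7300


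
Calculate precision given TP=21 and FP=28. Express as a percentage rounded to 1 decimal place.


Precision = TP / (TP + FP) * 100
= 21 / (21 + 28)
= 21 / 49
= 0.4286
= 42.9%

42.9


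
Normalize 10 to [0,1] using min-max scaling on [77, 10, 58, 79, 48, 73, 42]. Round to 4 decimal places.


Min = 10, Max = 79
Range = 79 - 10 = 69
Scaled = (x - min) / (max - min)
= (10 - 10) / 69
= 0 / 69
= 0.0000

0.0000


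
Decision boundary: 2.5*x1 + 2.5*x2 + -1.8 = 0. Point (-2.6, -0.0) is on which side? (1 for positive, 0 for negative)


Compute 2.5 * -2.6 + 2.5 * -0.0 + -1.8
= -6.5 + -0.0 + -1.8
= -8.3
Since -8.3 < 0, the point is on the negative side.

0


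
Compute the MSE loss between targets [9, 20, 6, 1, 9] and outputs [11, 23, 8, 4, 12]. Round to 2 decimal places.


Differences: [-2, -3, -2, -3, -3]
Squared errors: [4, 9, 4, 9, 9]
Sum of squared errors = 35
MSE = 35 / 5 = 7.00

7.00


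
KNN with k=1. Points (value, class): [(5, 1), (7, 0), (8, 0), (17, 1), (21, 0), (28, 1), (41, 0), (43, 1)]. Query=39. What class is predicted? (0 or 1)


Distances from query 39:
Point 41 (class 0): distance = 2
K=1 nearest neighbors: classes = [0]
Votes for class 1: 0 / 1
Majority vote => class 0

0


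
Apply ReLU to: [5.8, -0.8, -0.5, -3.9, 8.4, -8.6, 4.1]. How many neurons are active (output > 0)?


ReLU(x) = max(0, x) for each element:
ReLU(5.8) = 5.8
ReLU(-0.8) = 0
ReLU(-0.5) = 0
ReLU(-3.9) = 0
ReLU(8.4) = 8.4
ReLU(-8.6) = 0
ReLU(4.1) = 4.1
Active neurons (>0): 3

3


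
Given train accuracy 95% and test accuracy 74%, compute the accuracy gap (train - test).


Gap = train_accuracy - test_accuracy
= 95 - 74
= 21%
This large gap strongly indicates overfitting.

21


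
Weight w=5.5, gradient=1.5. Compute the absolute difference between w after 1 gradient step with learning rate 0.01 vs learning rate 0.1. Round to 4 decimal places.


With lr=0.01: w_new = 5.5 - 0.01 * 1.5 = 5.485
With lr=0.1: w_new = 5.5 - 0.1 * 1.5 = 5.35
Absolute difference = |5.485 - 5.35|
= 0.1350

0.1350


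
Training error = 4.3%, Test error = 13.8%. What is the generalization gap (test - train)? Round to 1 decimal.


Generalization gap = test_error - train_error
= 13.8 - 4.3
= 9.5%
A moderate gap.

9.5


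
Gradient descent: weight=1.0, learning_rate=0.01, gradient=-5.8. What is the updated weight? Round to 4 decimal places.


w_new = w_old - lr * gradient
= 1.0 - 0.01 * -5.8
= 1.0 - (-0.058)
= 1.0580

1.0580


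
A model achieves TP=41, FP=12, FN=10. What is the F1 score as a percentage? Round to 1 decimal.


Precision = TP / (TP + FP) = 41 / 53 = 0.7736
Recall = TP / (TP + FN) = 41 / 51 = 0.8039
F1 = 2 * P * R / (P + R)
= 2 * 0.7736 * 0.8039 / (0.7736 + 0.8039)
= 1.2438 / 1.5775
= 0.7885
As percentage: 78.8%

78.8
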